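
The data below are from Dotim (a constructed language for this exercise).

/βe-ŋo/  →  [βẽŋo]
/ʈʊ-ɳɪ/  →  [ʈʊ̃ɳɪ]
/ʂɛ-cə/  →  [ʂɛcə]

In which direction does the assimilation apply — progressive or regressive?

regressive

The vowel /e/ surfaces as nasalised [ẽ] next to the following nasal /ŋ/ — it has acquired the [+nasal] feature of its neighbour.
The other form shows the same pattern: /ʊ/ → [ʊ̃] before /ɳ/ — each time a vowel is nasalised next to a following nasal.
No change occurs in [ʂɛcə] because the vowel at the boundary is adjacent to an oral consonant, not a nasal (/ɛ/ next to /c/).
Because the conditioning nasal is to the right of the vowel that changes, the process is regressive (anticipatory).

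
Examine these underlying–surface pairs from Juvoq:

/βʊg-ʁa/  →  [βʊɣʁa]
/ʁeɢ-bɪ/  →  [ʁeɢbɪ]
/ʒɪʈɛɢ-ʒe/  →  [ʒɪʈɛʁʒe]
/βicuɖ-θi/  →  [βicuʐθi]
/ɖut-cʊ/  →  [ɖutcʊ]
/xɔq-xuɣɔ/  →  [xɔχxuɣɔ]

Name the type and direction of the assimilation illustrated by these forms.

The segment that alternates is /g/, which surfaces as [ɣ] when adjacent to /ʁ/.
The change stop → fricative matches the manner of the following /ʁ/, identifying this as manner assimilation.
Place and voice are unchanged, so the assimilation is partial, not total.
The same holds elsewhere in the data: /ɢ/ → [ʁ] before /ʒ/ (stop → fricative, matching a fricative); /ɖ/ → [ʐ] before /θ/ (stop → fricative, matching a fricative); /q/ → [χ] before /x/ (stop → fricative, matching a fricative) — only manner changes, and always toward the following segment.
No alternation appears in [ʁeɢbɪ], [ɖutcʊ]: there the adjacent consonants already agree in manner (/ɢ/ and /b/ are both stops; /t/ and /c/ are both stops), so these forms are consistent with the same rule.
Since the segment that changes precedes the conditioning segment, the assimilation is regressive.

regressive manner assimilation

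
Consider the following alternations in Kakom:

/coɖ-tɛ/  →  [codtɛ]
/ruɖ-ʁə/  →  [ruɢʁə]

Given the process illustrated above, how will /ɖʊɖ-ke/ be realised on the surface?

The data show regressive place assimilation: /ɖ/ → [d] before /t/; /ɖ/ → [ɢ] before /ʁ/. In each pair only place changes, matching the following consonant, while manner and voice stay constant.
The rule targets /ɖ/ (voiced retroflex stop), which sits before the trigger /k/ (velar).
Changing only its place to velar gives [g] — the voiced velar stop.

[ɖʊgke]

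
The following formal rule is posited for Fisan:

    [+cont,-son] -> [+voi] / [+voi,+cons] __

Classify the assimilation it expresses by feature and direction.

The target ([+cont,-son], fricatives) acquires [+voi] next to a voiced consonant ([+voi,+cons]) — it takes on the voicing of its neighbour, so the feature that spreads is voicing.
The conditioning segment sits to the left of the focus bar, meaning the trigger precedes the segment that changes — progressive assimilation.

progressive voicing assimilation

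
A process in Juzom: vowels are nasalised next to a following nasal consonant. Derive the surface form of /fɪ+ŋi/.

[fɪ̃ŋi]

The vowel /ɪ/ is adjacent to the following nasal /ŋ/, so it acquires [+nasal] and surfaces as [ɪ̃].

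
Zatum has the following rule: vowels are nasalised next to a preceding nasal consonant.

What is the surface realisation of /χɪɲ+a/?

[χɪɲã]

The vowel /a/ is adjacent to the preceding nasal /ɲ/, so it acquires [+nasal] and surfaces as [ã].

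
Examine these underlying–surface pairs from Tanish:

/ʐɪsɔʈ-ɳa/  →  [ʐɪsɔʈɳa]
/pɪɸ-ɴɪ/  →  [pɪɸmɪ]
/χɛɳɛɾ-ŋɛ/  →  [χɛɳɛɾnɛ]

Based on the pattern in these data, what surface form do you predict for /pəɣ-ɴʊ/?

[pəɣŋʊ]

The data show progressive place assimilation: /ɴ/ → [m] after /ɸ/; /ŋ/ → [n] after /ɾ/. In each pair only place changes, matching the preceding consonant, while manner and voice stay constant.
No alternation appears in [ʐɪsɔʈɳa]: there the adjacent consonants already agree in place (/ɳ/ and /ʈ/ are both retroflex), so this form is consistent with the same rule.
The rule targets /ɴ/ (voiced uvular nasal), which sits after the trigger /ɣ/ (velar).
Changing only its place to velar gives [ŋ] — the voiced velar nasal.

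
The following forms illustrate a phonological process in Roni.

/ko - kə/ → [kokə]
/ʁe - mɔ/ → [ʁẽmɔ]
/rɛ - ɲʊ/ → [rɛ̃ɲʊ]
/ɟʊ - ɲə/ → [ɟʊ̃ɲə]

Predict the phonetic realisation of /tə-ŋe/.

[tə̃ŋe]

The data show regressive nasality assimilation (vowel nasalisation): /e/ → [ẽ] before /m/; /ɛ/ → [ɛ̃] before /ɲ/; /ʊ/ → [ʊ̃] before /ɲ/ — a vowel is nasalised by an immediately following nasal consonant.
No change occurs in [kokə] because the vowel at the boundary is adjacent to an oral consonant, not a nasal (/o/ next to /k/).
The vowel /ə/ is adjacent to the following nasal /ŋ/, so it acquires [+nasal] and surfaces as [ə̃].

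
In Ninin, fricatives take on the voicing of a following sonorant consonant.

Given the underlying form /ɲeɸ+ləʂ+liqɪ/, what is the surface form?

[ɲeβləʐliqɪ]

/ɸ/ is a voiceless bilabial fricative. The following trigger /l/ is voiced, so /ɸ/ must become voiced as well.
The voiced bilabial fricative is [β], so /ɸ/ → [β].
At the second juncture, /ʂ/ likewise becomes [ʐ] adjacent to /l/.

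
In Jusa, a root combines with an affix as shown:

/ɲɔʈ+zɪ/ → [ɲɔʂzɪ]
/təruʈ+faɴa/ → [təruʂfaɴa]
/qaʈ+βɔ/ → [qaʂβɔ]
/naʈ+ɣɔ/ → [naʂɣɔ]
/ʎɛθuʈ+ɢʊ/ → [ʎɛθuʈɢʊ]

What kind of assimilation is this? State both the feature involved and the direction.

Underlying /ʈ/ is realised as [ʂ] next to /z/; /z/ itself does not change.
The change stop → fricative matches the manner of the following /z/, identifying this as manner assimilation.
Place and voice are unchanged, so the assimilation is partial, not total.
The same holds elsewhere in the data: /ʈ/ → [ʂ] before /f/ (stop → fricative, matching a fricative); /ʈ/ → [ʂ] before /β/ (stop → fricative, matching a fricative); /ʈ/ → [ʂ] before /ɣ/ (stop → fricative, matching a fricative) — only manner changes, and always toward the following segment.
No alternation appears in [ʎɛθuʈɢʊ]: there the adjacent consonants already agree in manner (/ʈ/ and /ɢ/ are both stops), so this form is consistent with the same rule.
Since the segment that changes precedes the conditioning segment, the assimilation is regressive.

regressive manner assimilation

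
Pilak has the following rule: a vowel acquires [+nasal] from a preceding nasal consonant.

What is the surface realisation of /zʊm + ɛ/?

/ɛ/ sits next to the nasal /m/ and is therefore nasalised to [ɛ̃].

[zʊmɛ̃]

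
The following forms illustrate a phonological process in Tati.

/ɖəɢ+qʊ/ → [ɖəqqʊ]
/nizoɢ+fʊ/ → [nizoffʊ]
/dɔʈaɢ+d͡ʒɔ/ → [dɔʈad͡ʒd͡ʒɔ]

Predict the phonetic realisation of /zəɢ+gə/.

The data show regressive total assimilation (/ɢ/ → [q] before /q/; /ɢ/ → [f] before /f/; /ɢ/ → [d͡ʒ] before /d͡ʒ/): in every case the target segment becomes identical to its following neighbour, copying more than a single feature.
/ɢ/ is the segment targeted by the rule; it sits immediately before /g/, so it assimilates completely and surfaces as [g].

[zəggə]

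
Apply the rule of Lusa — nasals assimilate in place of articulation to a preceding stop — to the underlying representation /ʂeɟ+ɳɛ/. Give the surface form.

/ɳ/ is a voiced retroflex nasal. The preceding trigger /ɟ/ is palatal, so /ɳ/ must become palatal as well.
The voiced palatal nasal is [ɲ], so /ɳ/ → [ɲ].

[ʂeɟɲɛ]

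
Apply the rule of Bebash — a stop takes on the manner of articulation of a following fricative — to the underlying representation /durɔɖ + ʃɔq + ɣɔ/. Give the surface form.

/ɖ/ is a voiced retroflex stop. The following trigger /ʃ/ is a fricative, so /ɖ/ must become a fricative as well.
Changing only its manner to fricative gives [ʐ] — the voiced retroflex fricative.
At the second juncture, /q/ likewise becomes [χ] adjacent to /ɣ/.

[durɔʐʃɔχɣɔ]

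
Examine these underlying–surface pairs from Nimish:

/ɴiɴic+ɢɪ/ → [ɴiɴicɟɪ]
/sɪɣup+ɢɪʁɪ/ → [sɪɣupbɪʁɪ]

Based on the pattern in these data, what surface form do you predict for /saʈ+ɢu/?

[saʈɖu]

The data show progressive place assimilation: /ɢ/ → [ɟ] after /c/; /ɢ/ → [b] after /p/. In each pair only place changes, matching the preceding consonant, while manner and voice stay constant.
The rule targets /ɢ/ (voiced uvular stop), which sits after the trigger /ʈ/ (retroflex).
Changing only its place to retroflex gives [ɖ] — the voiced retroflex stop.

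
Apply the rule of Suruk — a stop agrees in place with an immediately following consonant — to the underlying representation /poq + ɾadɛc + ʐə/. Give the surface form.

/q/ is a voiceless uvular stop. The following trigger /ɾ/ is alveolar, so /q/ must become alveolar as well.
Changing only its place to alveolar gives [t] — the voiceless alveolar stop.
The same rule applies at the second boundary: /c/ → [ʈ] next to /ʐ/.

[potɾadɛʈʐə]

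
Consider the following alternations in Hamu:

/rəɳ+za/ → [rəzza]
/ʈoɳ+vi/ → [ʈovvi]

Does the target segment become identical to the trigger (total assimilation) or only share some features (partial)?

total assimilation

Comparing underlying and surface forms, /ɳ/ → [z] is the alternation; the neighbouring /z/ is constant.
The output [z] is identical to the trigger /z/ — every feature (place, manner, voicing) has been copied — so this is total assimilation.
The other form behaves the same way: /ɳ/ → [v] before /v/ — in each case the output is a copy of the following consonant.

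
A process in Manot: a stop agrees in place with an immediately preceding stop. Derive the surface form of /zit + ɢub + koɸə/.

[zitdubpoɸə]

The rule targets /ɢ/ (voiced uvular stop), which sits after the trigger /t/ (alveolar).
A voiced alveolar stop is [d], so the surface segment is [d].
At the second juncture, /k/ likewise becomes [p] adjacent to /b/.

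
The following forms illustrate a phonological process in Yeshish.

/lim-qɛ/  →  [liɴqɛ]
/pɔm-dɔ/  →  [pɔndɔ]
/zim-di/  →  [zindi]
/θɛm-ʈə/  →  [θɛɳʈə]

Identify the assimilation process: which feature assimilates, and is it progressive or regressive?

Underlying /m/ is realised as [ɴ] next to /q/; /q/ itself does not change.
/m/ is bilabial while /q/ is uvular; the output [ɴ] is uvular, matching the trigger — so the feature that spreads is place.
Manner and voice are unchanged, so the assimilation is partial, not total.
Checking the remaining alternations: /m/ → [n] before /d/ (bilabial → alveolar, matching alveolar); /m/ → [ɳ] before /ʈ/ (bilabial → retroflex, matching retroflex) — only place changes, and always toward the following segment.
Since the segment that changes precedes the conditioning segment, the assimilation is regressive.

regressive place assimilation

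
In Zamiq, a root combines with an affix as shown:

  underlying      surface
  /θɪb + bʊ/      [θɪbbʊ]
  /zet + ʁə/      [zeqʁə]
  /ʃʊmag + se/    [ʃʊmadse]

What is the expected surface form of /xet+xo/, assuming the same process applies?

[xekxo]

The data show regressive place assimilation: /t/ → [q] before /ʁ/; /g/ → [d] before /s/. In each pair only place changes, matching the following consonant, while manner and voice stay constant.
Nothing changes in [θɪbbʊ]: there the adjacent consonants already agree in place (/b/ and /b/ are both bilabial), so this form is consistent with the same rule.
The rule targets /t/ (voiceless alveolar stop), which sits before the trigger /x/ (velar).
The voiceless velar stop is [k], so /t/ → [k].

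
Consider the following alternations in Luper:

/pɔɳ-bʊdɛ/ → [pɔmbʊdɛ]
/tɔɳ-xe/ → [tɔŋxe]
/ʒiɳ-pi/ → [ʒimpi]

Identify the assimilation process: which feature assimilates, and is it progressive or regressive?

regressive place assimilation

The segment that alternates is /ɳ/, which surfaces as [m] when adjacent to /b/.
/ɳ/ is retroflex while /b/ is bilabial; the output [m] is bilabial, matching the trigger — so the feature that spreads is place.
Manner and voice are unchanged, so the assimilation is partial, not total.
Checking the remaining alternations: /ɳ/ → [ŋ] before /x/ (retroflex → velar, matching velar); /ɳ/ → [m] before /p/ (retroflex → bilabial, matching bilabial) — only place changes, and always toward the following segment.
The trigger is the following segment, so the direction is regressive (anticipatory).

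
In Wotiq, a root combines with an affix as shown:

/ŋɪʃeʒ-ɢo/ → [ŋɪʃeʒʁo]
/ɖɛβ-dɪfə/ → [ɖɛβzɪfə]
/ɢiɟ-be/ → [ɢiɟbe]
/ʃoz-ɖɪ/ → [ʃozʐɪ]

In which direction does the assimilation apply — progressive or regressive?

Underlying /ɢ/ is realised as [ʁ] next to /ʒ/; /ʒ/ itself does not change.
The change stop → fricative matches the manner of the preceding /ʒ/, identifying this as manner assimilation.
Checking the remaining alternations: /d/ → [z] after /β/ (stop → fricative, matching a fricative); /ɖ/ → [ʐ] after /z/ (stop → fricative, matching a fricative) — only manner changes, and always toward the preceding segment.
Nothing changes in [ɢiɟbe]: there the adjacent consonants already agree in manner (/b/ and /ɟ/ are both stops), so this form is consistent with the same rule.
The trigger is the preceding segment, so the direction is progressive (perseverative).

progressive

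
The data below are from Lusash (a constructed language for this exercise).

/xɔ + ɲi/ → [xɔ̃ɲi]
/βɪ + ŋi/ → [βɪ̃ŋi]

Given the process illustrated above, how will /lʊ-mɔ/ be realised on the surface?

[lʊ̃mɔ]

The data show regressive nasality assimilation (vowel nasalisation): /ɔ/ → [ɔ̃] before /ɲ/; /ɪ/ → [ɪ̃] before /ŋ/ — a vowel is nasalised by an immediately following nasal consonant.
/ʊ/ sits next to the nasal /m/ and is therefore nasalised to [ʊ̃].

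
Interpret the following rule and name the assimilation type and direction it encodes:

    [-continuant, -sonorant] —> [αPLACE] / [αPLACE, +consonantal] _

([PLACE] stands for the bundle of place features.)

progressive place assimilation

The rule copies the place features (abbreviated [PLACE]) from the environment onto the target, so the assimilating feature is place.
The conditioning segment sits to the left of the focus bar, meaning the trigger precedes the segment that changes — progressive assimilation.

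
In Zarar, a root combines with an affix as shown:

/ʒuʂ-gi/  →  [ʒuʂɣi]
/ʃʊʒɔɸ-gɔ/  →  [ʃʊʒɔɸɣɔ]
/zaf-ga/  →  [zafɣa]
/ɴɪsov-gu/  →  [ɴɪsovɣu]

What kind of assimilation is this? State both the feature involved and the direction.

The segment that alternates is /g/, which surfaces as [ɣ] when adjacent to /ʂ/.
The change stop → fricative matches the manner of the preceding /ʂ/, identifying this as manner assimilation.
Place and voice are unchanged, so the assimilation is partial, not total.
Checking the remaining alternations: /g/ → [ɣ] after /ɸ/ (stop → fricative, matching a fricative); /g/ → [ɣ] after /f/ (stop → fricative, matching a fricative); /g/ → [ɣ] after /v/ (stop → fricative, matching a fricative) — only manner changes, and always toward the preceding segment.
Since the segment that changes follows the conditioning segment, the assimilation is progressive.

progressive manner assimilation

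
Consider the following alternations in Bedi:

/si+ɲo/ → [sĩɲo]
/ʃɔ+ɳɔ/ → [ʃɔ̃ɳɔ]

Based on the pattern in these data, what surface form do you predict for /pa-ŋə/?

The data show regressive nasality assimilation (vowel nasalisation): /i/ → [ĩ] before /ɲ/; /ɔ/ → [ɔ̃] before /ɳ/ — a vowel is nasalised by an immediately following nasal consonant.
The vowel /a/ is adjacent to the following nasal /ŋ/, so it acquires [+nasal] and surfaces as [ã].

[pãŋə]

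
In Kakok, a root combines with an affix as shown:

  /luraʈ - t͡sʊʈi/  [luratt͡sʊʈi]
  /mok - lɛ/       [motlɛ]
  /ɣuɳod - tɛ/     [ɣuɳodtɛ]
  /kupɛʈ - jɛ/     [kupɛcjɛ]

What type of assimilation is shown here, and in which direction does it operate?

regressive place assimilation

Comparing underlying and surface forms, /ʈ/ → [t] is the alternation; the neighbouring /t͡s/ is constant.
The change retroflex → alveolar matches the place of the following /t͡s/, identifying this as place assimilation.
Manner and voice are unchanged, so the assimilation is partial, not total.
Checking the remaining alternations: /k/ → [t] before /l/ (velar → alveolar, matching alveolar); /ʈ/ → [c] before /j/ (retroflex → palatal, matching palatal) — only place changes, and always toward the following segment.
No alternation appears in [ɣuɳodtɛ]: there the adjacent consonants already agree in place (/d/ and /t/ are both alveolar), so this form is consistent with the same rule.
The trigger is the following segment, so the direction is regressive (anticipatory).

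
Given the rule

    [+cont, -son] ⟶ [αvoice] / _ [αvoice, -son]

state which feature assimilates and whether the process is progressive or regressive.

The rule copies [voice] from the environment onto the target, so the assimilating feature is voicing.
Since the environment is written after the underscore, the trigger follows the target; the direction is regressive.

regressive voicing assimilation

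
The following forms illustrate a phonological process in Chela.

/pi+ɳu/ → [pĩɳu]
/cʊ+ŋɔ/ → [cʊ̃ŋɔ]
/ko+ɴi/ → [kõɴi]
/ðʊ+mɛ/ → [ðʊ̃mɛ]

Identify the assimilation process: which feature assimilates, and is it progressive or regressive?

regressive nasality assimilation (vowel nasalisation)

The vowel /i/ surfaces as nasalised [ĩ] next to the following nasal /ɳ/ — it has acquired the [+nasal] feature of its neighbour.
Likewise in the remaining data: /ʊ/ → [ʊ̃] before /ŋ/; /o/ → [õ] before /ɴ/; /ʊ/ → [ʊ̃] before /m/ — each time a vowel is nasalised next to a following nasal.
Because the conditioning nasal is to the right of the vowel that changes, the process is regressive (anticipatory).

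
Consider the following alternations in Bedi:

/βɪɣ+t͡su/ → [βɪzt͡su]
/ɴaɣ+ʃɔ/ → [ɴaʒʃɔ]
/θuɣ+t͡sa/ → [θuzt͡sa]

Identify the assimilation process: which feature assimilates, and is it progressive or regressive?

Comparing underlying and surface forms, /ɣ/ → [z] is the alternation; the neighbouring /t͡s/ is constant.
The change velar → alveolar matches the place of the following /t͡s/, identifying this as place assimilation.
Manner and voice are unchanged, so the assimilation is partial, not total.
Checking the remaining alternation: /ɣ/ → [ʒ] before /ʃ/ (velar → postalveolar, matching postalveolar) — only place changes, and always toward the following segment.
Since the segment that changes precedes the conditioning segment, the assimilation is regressive.

regressive place assimilation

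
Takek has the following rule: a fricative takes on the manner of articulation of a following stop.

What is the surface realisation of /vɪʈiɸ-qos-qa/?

[vɪʈipqotqa]

/ɸ/ is a voiceless bilabial fricative. The following trigger /q/ is a stop, so /ɸ/ must become a stop as well.
The voiceless bilabial stop is [p], so /ɸ/ → [p].
The same rule applies at the second boundary: /s/ → [t] next to /q/.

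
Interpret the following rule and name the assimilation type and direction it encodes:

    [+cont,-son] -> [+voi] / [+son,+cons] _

The target ([+cont,-son], fricatives) acquires [+voi] next to a sonorant consonant ([+son,+cons]) — it takes on the voicing of its neighbour, so the feature that spreads is voicing.
Since the environment is written before the underscore, the trigger precedes the target; the direction is progressive.

progressive voicing assimilation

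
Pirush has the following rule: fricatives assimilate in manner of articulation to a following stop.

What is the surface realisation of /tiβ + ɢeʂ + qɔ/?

[tibɢeʈqɔ]

/β/ is a voiced bilabial fricative. The following trigger /ɢ/ is a stop, so /β/ must become a stop as well.
The voiced bilabial stop is [b], so /β/ → [b].
At the second juncture, /ʂ/ likewise becomes [ʈ] adjacent to /q/.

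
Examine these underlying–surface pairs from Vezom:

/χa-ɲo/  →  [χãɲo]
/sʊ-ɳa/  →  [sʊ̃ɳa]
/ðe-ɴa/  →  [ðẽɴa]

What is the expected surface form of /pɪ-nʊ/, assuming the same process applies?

The data show regressive nasality assimilation (vowel nasalisation): /a/ → [ã] before /ɲ/; /ʊ/ → [ʊ̃] before /ɳ/; /e/ → [ẽ] before /ɴ/ — a vowel is nasalised by an immediately following nasal consonant.
/ɪ/ sits next to the nasal /n/ and is therefore nasalised to [ɪ̃].

[pɪ̃nʊ]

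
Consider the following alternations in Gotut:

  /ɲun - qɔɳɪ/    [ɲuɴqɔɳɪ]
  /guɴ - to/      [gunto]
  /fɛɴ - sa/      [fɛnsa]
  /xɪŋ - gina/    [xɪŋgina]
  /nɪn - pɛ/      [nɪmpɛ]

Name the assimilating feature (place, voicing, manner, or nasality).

place

Underlying /n/ is realised as [ɴ] next to /q/; /q/ itself does not change.
The change alveolar → uvular matches the place of the following /q/, identifying this as place assimilation.
Checking the remaining alternations: /ɴ/ → [n] before /t/ (uvular → alveolar, matching alveolar); /ɴ/ → [n] before /s/ (uvular → alveolar, matching alveolar); /n/ → [m] before /p/ (alveolar → bilabial, matching bilabial) — only place changes, and always toward the following segment.
Nothing changes in [xɪŋgina]: there the adjacent consonants already agree in place (/ŋ/ and /g/ are both velar), so this form is consistent with the same rule.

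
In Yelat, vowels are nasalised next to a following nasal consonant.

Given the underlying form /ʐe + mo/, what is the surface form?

[ʐẽmo]

/e/ sits next to the nasal /m/ and is therefore nasalised to [ẽ].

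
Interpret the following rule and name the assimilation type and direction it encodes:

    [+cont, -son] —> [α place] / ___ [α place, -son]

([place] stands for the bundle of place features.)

regressive place assimilation

The shared variable α links the value of the place features (abbreviated [place]) on the target to the same value on the neighbouring segment, so place is the feature that assimilates.
Since the environment is written after the underscore, the trigger follows the target; the direction is regressive.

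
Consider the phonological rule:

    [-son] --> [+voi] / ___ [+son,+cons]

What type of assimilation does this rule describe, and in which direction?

regressive voicing assimilation

The structural change is [+voi], and the conditioning segment [+son,+cons] (a sonorant consonant) is itself voiced, so the target comes to share the voicing of its neighbour — voicing assimilation.
Since the environment is written after the underscore, the trigger follows the target; the direction is regressive.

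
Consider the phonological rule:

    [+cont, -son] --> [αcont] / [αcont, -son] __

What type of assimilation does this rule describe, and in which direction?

The rule copies [cont] (continuancy) from the environment onto the target fricatives; since [±cont] encodes the stop/fricative manner contrast, the assimilating dimension is manner.
Since the environment is written before the underscore, the trigger precedes the target; the direction is progressive.

progressive manner assimilation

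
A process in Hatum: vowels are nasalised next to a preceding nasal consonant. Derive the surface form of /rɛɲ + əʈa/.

The vowel /ə/ is adjacent to the preceding nasal /ɲ/, so it acquires [+nasal] and surfaces as [ə̃].

[rɛɲə̃ʈa]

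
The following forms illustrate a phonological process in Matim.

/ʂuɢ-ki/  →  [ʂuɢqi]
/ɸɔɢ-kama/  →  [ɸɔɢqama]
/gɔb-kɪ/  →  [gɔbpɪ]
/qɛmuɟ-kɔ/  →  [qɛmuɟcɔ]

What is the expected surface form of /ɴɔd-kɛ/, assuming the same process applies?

[ɴɔdtɛ]

The data show progressive place assimilation: /k/ → [q] after /ɢ/; /k/ → [p] after /b/; /k/ → [c] after /ɟ/. In each pair only place changes, matching the preceding consonant, while manner and voice stay constant.
/k/ is a voiceless velar stop. The preceding trigger /d/ is alveolar, so /k/ must become alveolar as well.
Changing only its place to alveolar gives [t] — the voiceless alveolar stop.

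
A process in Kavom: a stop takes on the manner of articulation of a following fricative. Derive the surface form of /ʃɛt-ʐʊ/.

[ʃɛsʐʊ]

/t/ is a voiceless alveolar stop. The following trigger /ʐ/ is a fricative, so /t/ must become a fricative as well.
A voiceless alveolar fricative is [s], so the surface segment is [s].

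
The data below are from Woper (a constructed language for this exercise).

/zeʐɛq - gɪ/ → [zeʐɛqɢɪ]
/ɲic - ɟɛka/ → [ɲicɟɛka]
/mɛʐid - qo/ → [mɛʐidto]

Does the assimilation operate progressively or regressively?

progressive

Underlying /g/ is realised as [ɢ] next to /q/; /q/ itself does not change.
/g/ is velar while /q/ is uvular; the output [ɢ] is uvular, matching the trigger — so the feature that spreads is place.
The same holds elsewhere in the data: /q/ → [t] after /d/ (uvular → alveolar, matching alveolar) — only place changes, and always toward the preceding segment.
Nothing changes in [ɲicɟɛka]: there the adjacent consonants already agree in place (/ɟ/ and /c/ are both palatal), so this form is consistent with the same rule.
Since the segment that changes follows the conditioning segment, the assimilation is progressive.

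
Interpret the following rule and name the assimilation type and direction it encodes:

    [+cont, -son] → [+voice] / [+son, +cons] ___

progressive voicing assimilation

The structural change is [+voice], and the conditioning segment [+son, +cons] (a sonorant consonant) is itself voiced, so the target comes to share the voicing of its neighbour — voicing assimilation.
The conditioning segment sits to the left of the focus bar, meaning the trigger precedes the segment that changes — progressive assimilation.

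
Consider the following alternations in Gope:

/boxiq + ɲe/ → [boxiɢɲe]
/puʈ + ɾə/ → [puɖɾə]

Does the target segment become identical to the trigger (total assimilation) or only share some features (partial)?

partial assimilation

Underlying /q/ is realised as [ɢ] next to /ɲ/; /ɲ/ itself does not change.
/q/ is voiceless while /ɲ/ is voiced; the output [ɢ] is voiced, matching the trigger — so the feature that spreads is voicing.
Place and manner are unchanged, so the assimilation is partial, not total.
Checking the remaining alternation: /ʈ/ → [ɖ] before /ɾ/ (voiceless → voiced, matching voiced) — only voicing changes, and always toward the following segment.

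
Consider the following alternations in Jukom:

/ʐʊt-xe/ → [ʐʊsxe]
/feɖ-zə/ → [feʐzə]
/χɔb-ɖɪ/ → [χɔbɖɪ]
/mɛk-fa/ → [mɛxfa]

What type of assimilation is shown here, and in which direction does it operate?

regressive manner assimilation

Comparing underlying and surface forms, /t/ → [s] is the alternation; the neighbouring /x/ is constant.
/t/ is a stop while /x/ is a fricative; the output [s] is a fricative, matching the trigger — so the feature that spreads is manner.
Place and voice are unchanged, so the assimilation is partial, not total.
The same holds elsewhere in the data: /ɖ/ → [ʐ] before /z/ (stop → fricative, matching a fricative); /k/ → [x] before /f/ (stop → fricative, matching a fricative) — only manner changes, and always toward the following segment.
Nothing changes in [χɔbɖɪ]: there the adjacent consonants already agree in manner (/b/ and /ɖ/ are both stops), so this form is consistent with the same rule.
Since the segment that changes precedes the conditioning segment, the assimilation is regressive.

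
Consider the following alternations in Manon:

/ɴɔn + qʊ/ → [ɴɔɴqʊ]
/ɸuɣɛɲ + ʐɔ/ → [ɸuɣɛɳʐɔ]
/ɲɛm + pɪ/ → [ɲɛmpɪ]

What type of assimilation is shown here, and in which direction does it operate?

The segment that alternates is /n/, which surfaces as [ɴ] when adjacent to /q/.
/n/ is alveolar while /q/ is uvular; the output [ɴ] is uvular, matching the trigger — so the feature that spreads is place.
Manner and voice are unchanged, so the assimilation is partial, not total.
Checking the remaining alternation: /ɲ/ → [ɳ] before /ʐ/ (palatal → retroflex, matching retroflex) — only place changes, and always toward the following segment.
Nothing changes in [ɲɛmpɪ]: there the adjacent consonants already agree in place (/m/ and /p/ are both bilabial), so this form is consistent with the same rule.
The trigger is the following segment, so the direction is regressive (anticipatory).

regressive place assimilation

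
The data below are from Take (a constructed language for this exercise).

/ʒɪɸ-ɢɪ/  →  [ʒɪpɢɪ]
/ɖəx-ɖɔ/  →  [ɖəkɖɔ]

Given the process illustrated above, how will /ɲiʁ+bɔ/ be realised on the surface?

The data show regressive manner assimilation: /ɸ/ → [p] before /ɢ/; /x/ → [k] before /ɖ/. In each pair only manner changes, matching the following consonant, while place and voice stay constant.
/ʁ/ is a voiced uvular fricative. The following trigger /b/ is a stop, so /ʁ/ must become a stop as well.
A voiced uvular stop is [ɢ], so the surface segment is [ɢ].

[ɲiɢbɔ]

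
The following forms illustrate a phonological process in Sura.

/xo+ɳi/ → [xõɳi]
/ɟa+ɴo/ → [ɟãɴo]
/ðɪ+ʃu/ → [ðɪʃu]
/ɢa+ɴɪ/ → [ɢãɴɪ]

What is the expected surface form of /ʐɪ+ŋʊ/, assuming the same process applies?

The data show regressive nasality assimilation (vowel nasalisation): /o/ → [õ] before /ɳ/; /a/ → [ã] before /ɴ/ — a vowel is nasalised by an immediately following nasal consonant.
No change occurs in [ðɪʃu] because the vowel at the boundary is adjacent to an oral consonant, not a nasal (/ɪ/ next to /ʃ/).
/ɪ/ sits next to the nasal /ŋ/ and is therefore nasalised to [ɪ̃].

[ʐɪ̃ŋʊ]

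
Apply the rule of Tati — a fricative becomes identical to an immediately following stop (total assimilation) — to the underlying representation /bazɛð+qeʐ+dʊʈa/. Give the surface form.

[bazɛqqeddʊʈa]

/ð/ is the segment targeted by the rule; it sits immediately before /q/, so it assimilates completely and surfaces as [q].
The same rule applies at the second boundary: /ʐ/ → [d] next to /d/.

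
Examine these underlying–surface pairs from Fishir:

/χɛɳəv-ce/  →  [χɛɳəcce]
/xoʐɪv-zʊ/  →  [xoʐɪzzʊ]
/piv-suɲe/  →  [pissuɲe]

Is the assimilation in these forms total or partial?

Comparing underlying and surface forms, /v/ → [c] is the alternation; the neighbouring /c/ is constant.
The output [c] is identical to the trigger /c/ — every feature (place, manner, voicing) has been copied — so this is total assimilation.
The remaining alternations confirm this: /v/ → [z] before /z/; /v/ → [s] before /s/ — in each case the output is a copy of the following consonant.

total assimilation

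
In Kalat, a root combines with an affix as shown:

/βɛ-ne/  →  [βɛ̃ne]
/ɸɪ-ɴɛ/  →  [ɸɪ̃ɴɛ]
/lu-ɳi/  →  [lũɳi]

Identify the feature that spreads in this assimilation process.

The vowel /ɛ/ surfaces as nasalised [ɛ̃] next to the following nasal /n/ — it has acquired the [+nasal] feature of its neighbour.
The other forms show the same pattern: /ɪ/ → [ɪ̃] before /ɴ/; /u/ → [ũ] before /ɳ/ — each time a vowel is nasalised next to a following nasal.

nasality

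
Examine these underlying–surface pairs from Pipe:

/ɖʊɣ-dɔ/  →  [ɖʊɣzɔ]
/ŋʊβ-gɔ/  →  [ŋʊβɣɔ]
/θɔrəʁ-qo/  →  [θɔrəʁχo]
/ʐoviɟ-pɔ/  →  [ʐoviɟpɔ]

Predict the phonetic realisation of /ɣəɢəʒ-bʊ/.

The data show progressive manner assimilation: /d/ → [z] after /ɣ/; /g/ → [ɣ] after /β/; /q/ → [χ] after /ʁ/. In each pair only manner changes, matching the preceding consonant, while place and voice stay constant.
Nothing changes in [ʐoviɟpɔ]: there the adjacent consonants already agree in manner (/p/ and /ɟ/ are both stops), so this form is consistent with the same rule.
The rule targets /b/ (voiced bilabial stop), which sits after the trigger /ʒ/ (fricative).
Changing only its manner to fricative gives [β] — the voiced bilabial fricative.

[ɣəɢəʒβʊ]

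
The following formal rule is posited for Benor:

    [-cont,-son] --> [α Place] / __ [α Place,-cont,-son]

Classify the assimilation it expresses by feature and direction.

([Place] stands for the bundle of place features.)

regressive place assimilation

The rule copies the place features (abbreviated [Place]) from the environment onto the target, so the assimilating feature is place.
Since the environment is written after the underscore, the trigger follows the target; the direction is regressive.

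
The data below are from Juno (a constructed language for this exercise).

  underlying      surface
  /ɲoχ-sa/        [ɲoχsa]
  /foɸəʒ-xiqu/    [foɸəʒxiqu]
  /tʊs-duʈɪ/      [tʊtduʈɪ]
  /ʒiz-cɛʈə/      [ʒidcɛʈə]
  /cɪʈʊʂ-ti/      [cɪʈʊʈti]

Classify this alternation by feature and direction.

regressive manner assimilation

Comparing underlying and surface forms, /s/ → [t] is the alternation; the neighbouring /d/ is constant.
The change fricative → stop matches the manner of the following /d/, identifying this as manner assimilation.
Place and voice are unchanged, so the assimilation is partial, not total.
Checking the remaining alternations: /z/ → [d] before /c/ (fricative → stop, matching a stop); /ʂ/ → [ʈ] before /t/ (fricative → stop, matching a stop) — only manner changes, and always toward the following segment.
Nothing changes in [ɲoχsa], [foɸəʒxiqu]: there the adjacent consonants already agree in manner (/χ/ and /s/ are both fricatives; /ʒ/ and /x/ are both fricatives), so these forms are consistent with the same rule.
The trigger is the following segment, so the direction is regressive (anticipatory).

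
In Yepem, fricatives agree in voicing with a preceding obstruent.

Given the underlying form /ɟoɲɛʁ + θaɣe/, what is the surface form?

[ɟoɲɛʁðaɣe]

The rule targets /θ/ (voiceless dental fricative), which sits after the trigger /ʁ/ (voiced).
Changing only its voicing to voiced gives [ð] — the voiced dental fricative.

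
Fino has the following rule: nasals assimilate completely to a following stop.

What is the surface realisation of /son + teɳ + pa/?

/n/ is the segment targeted by the rule; it sits immediately before /t/, so it assimilates completely and surfaces as [t].
The same rule applies at the second boundary: /ɳ/ → [p] next to /p/.

[sotteppa]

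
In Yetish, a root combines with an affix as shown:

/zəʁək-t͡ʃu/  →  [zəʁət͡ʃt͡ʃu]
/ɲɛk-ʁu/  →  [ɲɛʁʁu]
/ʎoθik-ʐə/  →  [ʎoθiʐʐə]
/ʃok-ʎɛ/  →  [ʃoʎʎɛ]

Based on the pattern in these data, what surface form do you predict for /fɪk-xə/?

The data show regressive total assimilation (/k/ → [t͡ʃ] before /t͡ʃ/; /k/ → [ʁ] before /ʁ/; /k/ → [ʐ] before /ʐ/; /k/ → [ʎ] before /ʎ/): in every case the target segment becomes identical to its following neighbour, copying more than a single feature.
/k/ is the segment targeted by the rule; it sits immediately before /x/, so it assimilates completely and surfaces as [x].

[fɪxxə]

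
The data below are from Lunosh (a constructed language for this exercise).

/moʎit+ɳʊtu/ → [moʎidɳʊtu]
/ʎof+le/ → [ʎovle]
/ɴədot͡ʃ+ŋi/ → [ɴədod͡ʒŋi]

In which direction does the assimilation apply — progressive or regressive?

Underlying /t/ is realised as [d] next to /ɳ/; /ɳ/ itself does not change.
/t/ is voiceless while /ɳ/ is voiced; the output [d] is voiced, matching the trigger — so the feature that spreads is voicing.
The other alternating forms pattern the same way: /f/ → [v] before /l/ (voiceless → voiced, matching voiced); /t͡ʃ/ → [d͡ʒ] before /ŋ/ (voiceless → voiced, matching voiced) — only voicing changes, and always toward the following segment.
Since the segment that changes precedes the conditioning segment, the assimilation is regressive.

regressive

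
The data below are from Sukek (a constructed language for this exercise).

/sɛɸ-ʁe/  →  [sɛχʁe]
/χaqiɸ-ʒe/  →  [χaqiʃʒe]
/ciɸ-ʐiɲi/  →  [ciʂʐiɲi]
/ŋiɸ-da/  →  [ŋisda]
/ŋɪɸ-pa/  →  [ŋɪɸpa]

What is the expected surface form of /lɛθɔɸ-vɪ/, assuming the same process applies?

[lɛθɔfvɪ]

The data show regressive place assimilation: /ɸ/ → [χ] before /ʁ/; /ɸ/ → [ʃ] before /ʒ/; /ɸ/ → [ʂ] before /ʐ/; /ɸ/ → [s] before /d/. In each pair only place changes, matching the following consonant, while manner and voice stay constant.
Nothing changes in [ŋɪɸpa]: there the adjacent consonants already agree in place (/ɸ/ and /p/ are both bilabial), so this form is consistent with the same rule.
/ɸ/ is a voiceless bilabial fricative. The following trigger /v/ is labiodental, so /ɸ/ must become labiodental as well.
Changing only its place to labiodental gives [f] — the voiceless labiodental fricative.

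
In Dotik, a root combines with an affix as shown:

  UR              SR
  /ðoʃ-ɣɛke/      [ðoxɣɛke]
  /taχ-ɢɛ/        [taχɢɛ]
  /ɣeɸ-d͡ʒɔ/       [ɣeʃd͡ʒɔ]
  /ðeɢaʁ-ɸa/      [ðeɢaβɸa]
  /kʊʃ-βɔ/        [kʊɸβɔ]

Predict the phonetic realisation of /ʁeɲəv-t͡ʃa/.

[ʁeɲəʒt͡ʃa]

The data show regressive place assimilation: /ʃ/ → [x] before /ɣ/; /ɸ/ → [ʃ] before /d͡ʒ/; /ʁ/ → [β] before /ɸ/; /ʃ/ → [ɸ] before /β/. In each pair only place changes, matching the following consonant, while manner and voice stay constant.
No alternation appears in [taχɢɛ]: there the adjacent consonants already agree in place (/χ/ and /ɢ/ are both uvular), so this form is consistent with the same rule.
/v/ is a voiced labiodental fricative. The following trigger /t͡ʃ/ is postalveolar, so /v/ must become postalveolar as well.
The voiced postalveolar fricative is [ʒ], so /v/ → [ʒ].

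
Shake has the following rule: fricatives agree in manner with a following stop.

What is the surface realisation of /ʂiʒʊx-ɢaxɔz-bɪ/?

[ʂiʒʊkɢaxɔdbɪ]

The rule targets /x/ (voiceless velar fricative), which sits before the trigger /ɢ/ (stop).
A voiceless velar stop is [k], so the surface segment is [k].
The same rule applies at the second boundary: /z/ → [d] next to /b/.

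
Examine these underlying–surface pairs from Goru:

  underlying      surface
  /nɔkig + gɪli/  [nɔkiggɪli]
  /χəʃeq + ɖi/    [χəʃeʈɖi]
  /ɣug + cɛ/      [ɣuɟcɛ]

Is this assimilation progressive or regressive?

regressive

The segment that alternates is /q/, which surfaces as [ʈ] when adjacent to /ɖ/.
/q/ is uvular while /ɖ/ is retroflex; the output [ʈ] is retroflex, matching the trigger — so the feature that spreads is place.
Checking the remaining alternation: /g/ → [ɟ] before /c/ (velar → palatal, matching palatal) — only place changes, and always toward the following segment.
No alternation appears in [nɔkiggɪli]: there the adjacent consonants already agree in place (/g/ and /g/ are both velar), so this form is consistent with the same rule.
Since the segment that changes precedes the conditioning segment, the assimilation is regressive.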